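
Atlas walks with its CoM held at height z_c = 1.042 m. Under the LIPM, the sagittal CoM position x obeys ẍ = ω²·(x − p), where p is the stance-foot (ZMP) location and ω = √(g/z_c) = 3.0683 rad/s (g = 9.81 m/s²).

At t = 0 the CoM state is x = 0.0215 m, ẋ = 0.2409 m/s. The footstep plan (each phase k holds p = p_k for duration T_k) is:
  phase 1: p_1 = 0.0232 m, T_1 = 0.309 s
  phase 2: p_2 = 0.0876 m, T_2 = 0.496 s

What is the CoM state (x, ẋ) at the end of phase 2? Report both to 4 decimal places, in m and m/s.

phase 1: p=0.0232, T=0.309, ωT=0.948105, cosh=1.484144, sinh=1.096669; start (x,ẋ)=(0.021500, 0.240900) → end (x,ẋ)=(0.106779, 0.351810)
phase 2: p=0.0876, T=0.496, ωT=1.521877, cosh=2.399558, sinh=2.181256; start (x,ẋ)=(0.106779, 0.351810) → end (x,ẋ)=(0.383724, 0.972550)

x = 0.3837, ẋ = 0.9726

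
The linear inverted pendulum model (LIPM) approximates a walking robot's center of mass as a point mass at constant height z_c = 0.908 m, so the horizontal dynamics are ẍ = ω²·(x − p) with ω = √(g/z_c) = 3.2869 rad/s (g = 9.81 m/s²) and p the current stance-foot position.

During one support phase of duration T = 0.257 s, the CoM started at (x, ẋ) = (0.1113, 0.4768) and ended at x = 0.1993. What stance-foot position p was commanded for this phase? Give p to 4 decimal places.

p = 0.2424

ωT = 3.2869·0.257 = 0.844733; cosh(ωT) = 1.378514, sinh(ωT) = 0.948843
x(T) = p + (x₀−p)·cosh(ωT) + (ẋ₀/ω)·sinh(ωT) ⇒ p·(1 − cosh) = x(T) − x₀·cosh − (ẋ₀/ω)·sinh
numerator   = 0.1993 − (0.1113)·1.378514 − (0.4768/3.2869)·0.948843 = -0.091768
denominator = 1 − 1.378514 = -0.378514
p = -0.091768 / -0.378514 = 0.2424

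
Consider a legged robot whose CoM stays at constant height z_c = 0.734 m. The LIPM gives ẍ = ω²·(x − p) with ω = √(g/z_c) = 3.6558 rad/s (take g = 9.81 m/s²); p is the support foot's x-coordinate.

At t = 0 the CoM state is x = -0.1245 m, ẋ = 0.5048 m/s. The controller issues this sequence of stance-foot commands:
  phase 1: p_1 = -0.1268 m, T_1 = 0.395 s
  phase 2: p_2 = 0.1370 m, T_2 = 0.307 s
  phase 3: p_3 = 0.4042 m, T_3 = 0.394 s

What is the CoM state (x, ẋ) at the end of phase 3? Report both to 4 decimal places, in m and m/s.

phase 1: p=-0.1268, T=0.395, ωT=1.444041, cosh=2.236879, sinh=2.000907; start (x,ẋ)=(-0.124500, 0.504800) → end (x,ẋ)=(0.154634, 1.146001)
phase 2: p=0.1370, T=0.307, ωT=1.122331, cosh=1.698763, sinh=1.373243; start (x,ẋ)=(0.154634, 1.146001) → end (x,ẋ)=(0.597433, 2.035312)
phase 3: p=0.4042, T=0.394, ωT=1.440385, cosh=2.229579, sinh=1.992743; start (x,ẋ)=(0.597433, 2.035312) → end (x,ẋ)=(1.944457, 5.945603)

x = 1.9445, ẋ = 5.9456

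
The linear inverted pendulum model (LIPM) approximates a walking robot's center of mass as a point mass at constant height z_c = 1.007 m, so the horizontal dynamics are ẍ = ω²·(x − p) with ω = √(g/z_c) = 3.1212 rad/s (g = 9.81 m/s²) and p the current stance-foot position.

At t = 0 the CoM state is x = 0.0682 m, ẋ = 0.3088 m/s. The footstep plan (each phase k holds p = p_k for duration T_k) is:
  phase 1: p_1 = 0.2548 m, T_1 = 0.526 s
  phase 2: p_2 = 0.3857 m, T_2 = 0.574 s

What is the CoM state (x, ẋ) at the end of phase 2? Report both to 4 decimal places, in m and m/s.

phase 1: p=0.2548, T=0.526, ωT=1.641751, cosh=2.678923, sinh=2.485282; start (x,ẋ)=(0.068200, 0.308800) → end (x,ẋ)=(0.000798, -0.620217)
phase 2: p=0.3857, T=0.574, ωT=1.791569, cosh=3.082777, sinh=2.916079; start (x,ẋ)=(0.000798, -0.620217) → end (x,ẋ)=(-1.380325, -5.415242)

x = -1.3803, ẋ = -5.4152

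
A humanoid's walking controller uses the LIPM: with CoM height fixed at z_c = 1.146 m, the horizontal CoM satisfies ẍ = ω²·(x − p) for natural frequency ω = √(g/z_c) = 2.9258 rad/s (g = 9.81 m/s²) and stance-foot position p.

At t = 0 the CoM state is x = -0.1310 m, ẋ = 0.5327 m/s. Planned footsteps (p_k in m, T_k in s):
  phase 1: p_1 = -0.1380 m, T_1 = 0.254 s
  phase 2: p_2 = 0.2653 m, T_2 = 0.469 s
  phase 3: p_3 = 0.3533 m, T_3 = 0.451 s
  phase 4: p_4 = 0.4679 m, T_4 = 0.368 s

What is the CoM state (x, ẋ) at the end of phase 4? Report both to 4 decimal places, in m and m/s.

x = -0.3376, ẋ = -2.1861

phase 1: p=-0.1380, T=0.254, ωT=0.743153, cosh=1.289083, sinh=0.813471; start (x,ẋ)=(-0.131000, 0.532700) → end (x,ẋ)=(0.019132, 0.703355)
phase 2: p=0.2653, T=0.469, ωT=1.372200, cosh=2.098784, sinh=1.845235; start (x,ẋ)=(0.019132, 0.703355) → end (x,ẋ)=(0.192237, 0.147182)
phase 3: p=0.3533, T=0.451, ωT=1.319536, cosh=2.004472, sinh=1.737212; start (x,ẋ)=(0.192237, 0.147182) → end (x,ẋ)=(0.117844, -0.523618)
phase 4: p=0.4679, T=0.368, ωT=1.076694, cosh=1.637841, sinh=1.297121; start (x,ẋ)=(0.117844, -0.523618) → end (x,ẋ)=(-0.337576, -2.186104)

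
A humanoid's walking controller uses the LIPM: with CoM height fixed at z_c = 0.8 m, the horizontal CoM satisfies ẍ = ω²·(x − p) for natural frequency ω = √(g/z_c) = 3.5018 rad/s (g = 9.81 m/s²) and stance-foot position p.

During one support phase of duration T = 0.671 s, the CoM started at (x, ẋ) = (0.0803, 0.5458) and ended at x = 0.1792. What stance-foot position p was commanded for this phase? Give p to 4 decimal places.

p = 0.2460

ωT = 3.5018·0.671 = 2.349708; cosh(ωT) = 5.288952, sinh(ωT) = 5.193555
x(T) = p + (x₀−p)·cosh(ωT) + (ẋ₀/ω)·sinh(ωT) ⇒ p·(1 − cosh) = x(T) − x₀·cosh − (ẋ₀/ω)·sinh
numerator   = 0.1792 − (0.0803)·5.288952 − (0.5458/3.5018)·5.193555 = -1.054984
denominator = 1 − 5.288952 = -4.288952
p = -1.054984 / -4.288952 = 0.2460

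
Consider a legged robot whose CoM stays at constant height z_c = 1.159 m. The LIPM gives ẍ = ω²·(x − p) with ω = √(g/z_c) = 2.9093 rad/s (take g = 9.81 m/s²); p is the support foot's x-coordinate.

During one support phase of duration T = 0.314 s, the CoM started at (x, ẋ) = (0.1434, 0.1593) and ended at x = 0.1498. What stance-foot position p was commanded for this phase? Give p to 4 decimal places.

ωT = 2.9093·0.314 = 0.913520; cosh(ωT) = 1.447097, sinh(ωT) = 1.045987
x(T) = p + (x₀−p)·cosh(ωT) + (ẋ₀/ω)·sinh(ωT) ⇒ p·(1 − cosh) = x(T) − x₀·cosh − (ẋ₀/ω)·sinh
numerator   = 0.1498 − (0.1434)·1.447097 − (0.1593/2.9093)·1.045987 = -0.114987
denominator = 1 − 1.447097 = -0.447097
p = -0.114987 / -0.447097 = 0.2572

p = 0.2572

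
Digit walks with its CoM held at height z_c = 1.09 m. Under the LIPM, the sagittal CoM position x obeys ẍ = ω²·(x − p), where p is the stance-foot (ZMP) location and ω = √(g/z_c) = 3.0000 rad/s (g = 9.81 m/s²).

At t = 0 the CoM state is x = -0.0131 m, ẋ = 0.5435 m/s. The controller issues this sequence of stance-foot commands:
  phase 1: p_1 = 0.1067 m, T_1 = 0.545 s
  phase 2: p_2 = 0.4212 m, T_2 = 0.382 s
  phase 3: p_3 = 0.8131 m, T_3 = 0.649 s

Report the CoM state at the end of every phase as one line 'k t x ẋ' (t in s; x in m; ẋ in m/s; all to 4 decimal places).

phase 1: p=0.1067, T=0.545, ωT=1.635000, cosh=2.662205, sinh=2.467253; start (x,ẋ)=(-0.013100, 0.543500) → end (x,ẋ)=(0.234752, 0.560178)
phase 2: p=0.4212, T=0.382, ωT=1.146000, cosh=1.731746, sinh=1.413840; start (x,ẋ)=(0.234752, 0.560178) → end (x,ẋ)=(0.362320, 0.179262)
phase 3: p=0.8131, T=0.649, ωT=1.947000, cosh=3.575167, sinh=3.432466; start (x,ẋ)=(0.362320, 0.179262) → end (x,ẋ)=(-0.593412, -4.000973)

1 0.5450 0.2348 0.5602
2 0.9270 0.3623 0.1793
3 1.5760 -0.5934 -4.0010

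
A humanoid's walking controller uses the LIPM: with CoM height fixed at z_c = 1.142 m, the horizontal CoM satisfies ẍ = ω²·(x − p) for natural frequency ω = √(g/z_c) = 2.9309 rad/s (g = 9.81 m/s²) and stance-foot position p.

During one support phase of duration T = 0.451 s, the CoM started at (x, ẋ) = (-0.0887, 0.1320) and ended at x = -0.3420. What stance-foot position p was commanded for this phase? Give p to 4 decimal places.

p = 0.2403

ωT = 2.9309·0.451 = 1.321836; cosh(ωT) = 2.008473, sinh(ωT) = 1.741827
x(T) = p + (x₀−p)·cosh(ωT) + (ẋ₀/ω)·sinh(ωT) ⇒ p·(1 − cosh) = x(T) − x₀·cosh − (ẋ₀/ω)·sinh
numerator   = -0.3420 − (-0.0887)·2.008473 − (0.1320/2.9309)·1.741827 = -0.242296
denominator = 1 − 2.008473 = -1.008473
p = -0.242296 / -1.008473 = 0.2403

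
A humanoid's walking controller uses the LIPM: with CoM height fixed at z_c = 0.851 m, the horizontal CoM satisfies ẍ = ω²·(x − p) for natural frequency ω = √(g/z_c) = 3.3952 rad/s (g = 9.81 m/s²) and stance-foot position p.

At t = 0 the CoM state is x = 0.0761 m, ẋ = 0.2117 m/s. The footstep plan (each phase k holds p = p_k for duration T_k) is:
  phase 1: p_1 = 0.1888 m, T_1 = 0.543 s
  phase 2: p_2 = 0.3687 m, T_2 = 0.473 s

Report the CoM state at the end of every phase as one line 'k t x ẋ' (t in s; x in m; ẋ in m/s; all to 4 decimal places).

phase 1: p=0.1888, T=0.543, ωT=1.843594, cosh=3.238727, sinh=3.080479; start (x,ẋ)=(0.076100, 0.211700) → end (x,ẋ)=(0.015872, -0.493073)
phase 2: p=0.3687, T=0.473, ωT=1.605930, cosh=2.591596, sinh=2.390893; start (x,ẋ)=(0.015872, -0.493073) → end (x,ẋ)=(-0.892909, -4.141951)

1 0.5430 0.0159 -0.4931
2 1.0160 -0.8929 -4.1420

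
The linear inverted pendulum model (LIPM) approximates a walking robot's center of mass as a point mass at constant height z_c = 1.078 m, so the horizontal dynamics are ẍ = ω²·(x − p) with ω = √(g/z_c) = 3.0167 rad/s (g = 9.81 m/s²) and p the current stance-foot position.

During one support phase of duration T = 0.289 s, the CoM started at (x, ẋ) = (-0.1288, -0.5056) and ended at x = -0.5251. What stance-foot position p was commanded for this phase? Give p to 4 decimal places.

ωT = 3.0167·0.289 = 0.871826; cosh(ωT) = 1.404731, sinh(ωT) = 0.986543
x(T) = p + (x₀−p)·cosh(ωT) + (ẋ₀/ω)·sinh(ωT) ⇒ p·(1 − cosh) = x(T) − x₀·cosh − (ẋ₀/ω)·sinh
numerator   = -0.5251 − (-0.1288)·1.404731 − (-0.5056/3.0167)·0.986543 = -0.178826
denominator = 1 − 1.404731 = -0.404731
p = -0.178826 / -0.404731 = 0.4418

p = 0.4418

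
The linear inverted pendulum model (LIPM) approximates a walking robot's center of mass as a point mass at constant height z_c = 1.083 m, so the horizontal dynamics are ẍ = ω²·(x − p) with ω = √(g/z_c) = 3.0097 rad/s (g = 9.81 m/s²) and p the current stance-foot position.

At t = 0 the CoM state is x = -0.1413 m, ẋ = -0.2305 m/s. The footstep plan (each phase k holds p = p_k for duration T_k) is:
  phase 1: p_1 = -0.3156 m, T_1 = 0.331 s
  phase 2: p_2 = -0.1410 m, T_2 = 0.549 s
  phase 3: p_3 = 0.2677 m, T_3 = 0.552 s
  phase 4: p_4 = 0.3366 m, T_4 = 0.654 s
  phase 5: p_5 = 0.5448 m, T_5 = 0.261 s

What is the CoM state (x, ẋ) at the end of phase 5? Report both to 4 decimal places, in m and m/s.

phase 1: p=-0.3156, T=0.331, ωT=0.996211, cosh=1.538639, sinh=1.169362; start (x,ẋ)=(-0.141300, -0.230500) → end (x,ẋ)=(-0.136972, 0.258780)
phase 2: p=-0.1410, T=0.549, ωT=1.652325, cosh=2.705353, sinh=2.513749; start (x,ẋ)=(-0.136972, 0.258780) → end (x,ẋ)=(0.086035, 0.730569)
phase 3: p=0.2677, T=0.552, ωT=1.661354, cosh=2.728160, sinh=2.538279; start (x,ẋ)=(0.086035, 0.730569) → end (x,ẋ)=(0.388227, 0.605289)
phase 4: p=0.3366, T=0.654, ωT=1.968344, cosh=3.649249, sinh=3.509561; start (x,ẋ)=(0.388227, 0.605289) → end (x,ẋ)=(1.230816, 2.754169)
phase 5: p=0.5448, T=0.261, ωT=0.785532, cosh=1.324725, sinh=0.868848; start (x,ẋ)=(1.230816, 2.754169) → end (x,ẋ)=(2.248664, 5.442430)

x = 2.2487, ẋ = 5.4424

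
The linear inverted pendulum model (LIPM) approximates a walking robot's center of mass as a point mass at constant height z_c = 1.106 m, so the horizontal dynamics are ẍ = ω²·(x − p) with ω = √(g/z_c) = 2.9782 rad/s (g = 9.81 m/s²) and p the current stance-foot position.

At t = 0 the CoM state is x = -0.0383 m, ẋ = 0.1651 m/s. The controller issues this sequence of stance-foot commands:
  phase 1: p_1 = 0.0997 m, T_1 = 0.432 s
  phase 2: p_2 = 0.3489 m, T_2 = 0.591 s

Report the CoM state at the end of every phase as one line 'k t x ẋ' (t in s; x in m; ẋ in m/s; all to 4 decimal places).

1 0.4320 -0.0765 -0.3655
2 1.0230 -1.2703 -4.6671

phase 1: p=0.0997, T=0.432, ωT=1.286582, cosh=1.948303, sinh=1.672090; start (x,ẋ)=(-0.038300, 0.165100) → end (x,ẋ)=(-0.076472, -0.365550)
phase 2: p=0.3489, T=0.591, ωT=1.760116, cosh=2.992569, sinh=2.820544; start (x,ẋ)=(-0.076472, -0.365550) → end (x,ẋ)=(-1.270253, -4.667116)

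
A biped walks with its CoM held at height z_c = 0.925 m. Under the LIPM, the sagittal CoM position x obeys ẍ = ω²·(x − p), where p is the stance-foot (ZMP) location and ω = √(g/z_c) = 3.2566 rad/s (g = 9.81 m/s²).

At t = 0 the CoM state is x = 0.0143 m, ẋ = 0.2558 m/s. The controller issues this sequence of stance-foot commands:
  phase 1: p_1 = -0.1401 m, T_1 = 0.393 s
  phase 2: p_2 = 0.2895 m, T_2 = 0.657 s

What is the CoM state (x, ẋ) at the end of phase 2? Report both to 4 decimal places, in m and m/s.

phase 1: p=-0.1401, T=0.393, ωT=1.279844, cosh=1.937079, sinh=1.658999; start (x,ẋ)=(0.014300, 0.255800) → end (x,ẋ)=(0.289296, 1.329681)
phase 2: p=0.2895, T=0.657, ωT=2.139586, cosh=4.306812, sinh=4.189109; start (x,ẋ)=(0.289296, 1.329681) → end (x,ẋ)=(1.999051, 5.723909)

x = 1.9991, ẋ = 5.7239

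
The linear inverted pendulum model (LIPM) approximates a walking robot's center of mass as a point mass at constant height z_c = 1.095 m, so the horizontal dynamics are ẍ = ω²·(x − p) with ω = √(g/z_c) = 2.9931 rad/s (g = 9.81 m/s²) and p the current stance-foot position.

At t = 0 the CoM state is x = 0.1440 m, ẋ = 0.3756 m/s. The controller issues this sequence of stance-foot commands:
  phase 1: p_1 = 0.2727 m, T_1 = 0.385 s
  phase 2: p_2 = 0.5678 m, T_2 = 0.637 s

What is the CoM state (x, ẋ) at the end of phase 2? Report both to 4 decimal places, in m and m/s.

x = -0.4873, ẋ = -2.9912

phase 1: p=0.2727, T=0.385, ωT=1.152343, cosh=1.740749, sinh=1.424854; start (x,ẋ)=(0.144000, 0.375600) → end (x,ẋ)=(0.227468, 0.104955)
phase 2: p=0.5678, T=0.637, ωT=1.906605, cosh=3.439391, sinh=3.290807; start (x,ẋ)=(0.227468, 0.104955) → end (x,ẋ)=(-0.487339, -2.991188)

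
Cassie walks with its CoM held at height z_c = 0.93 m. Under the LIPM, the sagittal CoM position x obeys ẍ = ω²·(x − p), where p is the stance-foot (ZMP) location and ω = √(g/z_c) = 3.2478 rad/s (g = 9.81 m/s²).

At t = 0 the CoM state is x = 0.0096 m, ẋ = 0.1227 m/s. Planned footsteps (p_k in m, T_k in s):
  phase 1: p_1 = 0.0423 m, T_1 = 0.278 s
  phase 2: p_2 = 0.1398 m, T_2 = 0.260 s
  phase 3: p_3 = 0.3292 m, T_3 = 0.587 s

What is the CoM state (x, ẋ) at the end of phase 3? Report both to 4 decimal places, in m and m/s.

x = -0.9913, ẋ = -4.1712

phase 1: p=0.0423, T=0.278, ωT=0.902888, cosh=1.436057, sinh=1.030660; start (x,ẋ)=(0.009600, 0.122700) → end (x,ẋ)=(0.034279, 0.066745)
phase 2: p=0.1398, T=0.260, ωT=0.844428, cosh=1.378225, sinh=0.948422; start (x,ẋ)=(0.034279, 0.066745) → end (x,ẋ)=(0.013859, -0.233046)
phase 3: p=0.3292, T=0.587, ωT=1.906459, cosh=3.438911, sinh=3.290305; start (x,ẋ)=(0.013859, -0.233046) → end (x,ẋ)=(-0.991327, -4.171241)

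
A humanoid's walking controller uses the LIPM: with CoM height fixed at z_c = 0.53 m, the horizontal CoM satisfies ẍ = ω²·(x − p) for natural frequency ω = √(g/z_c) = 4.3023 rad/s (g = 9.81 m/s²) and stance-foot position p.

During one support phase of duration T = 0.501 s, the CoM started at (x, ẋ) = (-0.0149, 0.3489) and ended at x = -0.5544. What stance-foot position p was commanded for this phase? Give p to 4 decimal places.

ωT = 4.3023·0.501 = 2.155452; cosh(ωT) = 4.373822, sinh(ωT) = 4.257971
x(T) = p + (x₀−p)·cosh(ωT) + (ẋ₀/ω)·sinh(ωT) ⇒ p·(1 − cosh) = x(T) − x₀·cosh − (ẋ₀/ω)·sinh
numerator   = -0.5544 − (-0.0149)·4.373822 − (0.3489/4.3023)·4.257971 = -0.834535
denominator = 1 − 4.373822 = -3.373822
p = -0.834535 / -3.373822 = 0.2474

p = 0.2474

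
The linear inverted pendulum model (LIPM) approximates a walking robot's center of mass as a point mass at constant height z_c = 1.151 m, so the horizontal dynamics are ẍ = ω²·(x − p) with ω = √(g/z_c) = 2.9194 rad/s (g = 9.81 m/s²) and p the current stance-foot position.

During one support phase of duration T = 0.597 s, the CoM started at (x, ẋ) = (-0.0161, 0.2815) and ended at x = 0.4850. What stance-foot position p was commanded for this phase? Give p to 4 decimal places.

ωT = 2.9194·0.597 = 1.742882; cosh(ωT) = 2.944401, sinh(ωT) = 2.769385
x(T) = p + (x₀−p)·cosh(ωT) + (ẋ₀/ω)·sinh(ωT) ⇒ p·(1 − cosh) = x(T) − x₀·cosh − (ẋ₀/ω)·sinh
numerator   = 0.4850 − (-0.0161)·2.944401 − (0.2815/2.9194)·2.769385 = 0.265370
denominator = 1 − 2.944401 = -1.944401
p = 0.265370 / -1.944401 = -0.1365

p = -0.1365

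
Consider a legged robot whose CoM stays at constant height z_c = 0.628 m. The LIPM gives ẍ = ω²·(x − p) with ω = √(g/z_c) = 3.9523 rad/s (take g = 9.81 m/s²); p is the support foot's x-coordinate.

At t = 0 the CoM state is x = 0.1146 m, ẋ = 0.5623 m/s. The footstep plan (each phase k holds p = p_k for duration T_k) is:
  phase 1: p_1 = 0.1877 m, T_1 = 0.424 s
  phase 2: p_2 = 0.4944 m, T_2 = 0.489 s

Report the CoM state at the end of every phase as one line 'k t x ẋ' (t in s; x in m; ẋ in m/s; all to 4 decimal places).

1 0.4240 0.3523 0.8100
2 0.9130 0.6865 0.9576

phase 1: p=0.1877, T=0.424, ωT=1.675775, cosh=2.765049, sinh=2.577886; start (x,ẋ)=(0.114600, 0.562300) → end (x,ẋ)=(0.352335, 0.810002)
phase 2: p=0.4944, T=0.489, ωT=1.932675, cosh=3.526361, sinh=3.381601; start (x,ẋ)=(0.352335, 0.810002) → end (x,ẋ)=(0.686467, 0.957645)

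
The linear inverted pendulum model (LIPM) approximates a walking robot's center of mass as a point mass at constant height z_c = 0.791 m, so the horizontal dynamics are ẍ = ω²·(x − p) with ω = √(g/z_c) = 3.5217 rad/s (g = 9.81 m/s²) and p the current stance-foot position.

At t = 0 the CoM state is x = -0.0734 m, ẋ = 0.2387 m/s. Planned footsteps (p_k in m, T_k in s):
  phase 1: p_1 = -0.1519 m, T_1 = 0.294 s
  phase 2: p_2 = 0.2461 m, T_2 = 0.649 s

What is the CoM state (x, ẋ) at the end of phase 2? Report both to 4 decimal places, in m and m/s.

phase 1: p=-0.1519, T=0.294, ωT=1.035380, cosh=1.585634, sinh=1.230542; start (x,ẋ)=(-0.073400, 0.238700) → end (x,ẋ)=(0.055978, 0.718678)
phase 2: p=0.2461, T=0.649, ωT=2.285583, cosh=4.966567, sinh=4.864852; start (x,ẋ)=(0.055978, 0.718678) → end (x,ẋ)=(0.294624, 0.312091)

x = 0.2946, ẋ = 0.3121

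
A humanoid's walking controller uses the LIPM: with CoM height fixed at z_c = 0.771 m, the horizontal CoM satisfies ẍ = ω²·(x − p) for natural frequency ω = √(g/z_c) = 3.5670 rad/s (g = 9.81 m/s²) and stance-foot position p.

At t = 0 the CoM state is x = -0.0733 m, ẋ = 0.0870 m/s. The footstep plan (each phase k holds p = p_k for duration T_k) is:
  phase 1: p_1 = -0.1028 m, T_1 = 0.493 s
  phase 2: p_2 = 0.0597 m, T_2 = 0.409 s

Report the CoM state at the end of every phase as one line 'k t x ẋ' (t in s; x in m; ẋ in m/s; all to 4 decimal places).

1 0.4930 0.0540 0.5563
2 0.9020 0.3641 1.2198

phase 1: p=-0.1028, T=0.493, ωT=1.758531, cosh=2.988101, sinh=2.815804; start (x,ẋ)=(-0.073300, 0.087000) → end (x,ẋ)=(0.054027, 0.556262)
phase 2: p=0.0597, T=0.409, ωT=1.458903, cosh=2.266865, sinh=2.034374; start (x,ẋ)=(0.054027, 0.556262) → end (x,ẋ)=(0.364094, 1.219805)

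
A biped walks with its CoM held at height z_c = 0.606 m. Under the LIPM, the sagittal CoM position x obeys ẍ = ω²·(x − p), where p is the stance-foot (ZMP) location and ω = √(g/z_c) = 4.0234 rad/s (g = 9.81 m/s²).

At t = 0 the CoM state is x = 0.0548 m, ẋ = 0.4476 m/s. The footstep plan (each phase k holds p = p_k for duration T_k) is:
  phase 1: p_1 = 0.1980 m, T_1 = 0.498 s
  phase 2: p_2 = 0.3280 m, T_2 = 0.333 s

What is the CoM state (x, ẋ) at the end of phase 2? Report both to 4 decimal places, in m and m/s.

phase 1: p=0.1980, T=0.498, ωT=2.003653, cosh=3.775470, sinh=3.640629; start (x,ẋ)=(0.054800, 0.447600) → end (x,ẋ)=(0.062370, -0.407651)
phase 2: p=0.3280, T=0.333, ωT=1.339792, cosh=2.040075, sinh=1.778175; start (x,ẋ)=(0.062370, -0.407651) → end (x,ẋ)=(-0.394071, -2.732040)

x = -0.3941, ẋ = -2.7320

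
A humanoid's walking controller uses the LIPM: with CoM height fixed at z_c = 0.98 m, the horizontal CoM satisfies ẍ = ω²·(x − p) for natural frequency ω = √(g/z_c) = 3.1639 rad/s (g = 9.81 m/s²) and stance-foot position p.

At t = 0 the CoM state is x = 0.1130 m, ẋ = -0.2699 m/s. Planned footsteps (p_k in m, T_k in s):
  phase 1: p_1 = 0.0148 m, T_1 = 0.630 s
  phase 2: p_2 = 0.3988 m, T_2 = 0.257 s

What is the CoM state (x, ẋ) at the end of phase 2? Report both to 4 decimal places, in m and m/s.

x = -0.0071, ẋ = -0.7804

phase 1: p=0.0148, T=0.630, ωT=1.993257, cosh=3.737825, sinh=3.601574; start (x,ẋ)=(0.113000, -0.269900) → end (x,ẋ)=(0.074618, 0.110152)
phase 2: p=0.3988, T=0.257, ωT=0.813122, cosh=1.349204, sinh=0.905733; start (x,ẋ)=(0.074618, 0.110152) → end (x,ẋ)=(-0.007054, -0.780374)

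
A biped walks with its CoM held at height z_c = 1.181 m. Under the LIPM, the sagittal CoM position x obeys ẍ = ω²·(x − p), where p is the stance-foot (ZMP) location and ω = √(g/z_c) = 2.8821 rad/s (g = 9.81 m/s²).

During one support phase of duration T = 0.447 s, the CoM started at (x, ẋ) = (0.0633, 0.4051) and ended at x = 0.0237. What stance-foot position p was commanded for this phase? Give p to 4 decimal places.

ωT = 2.8821·0.447 = 1.288299; cosh(ωT) = 1.951175, sinh(ωT) = 1.675436
x(T) = p + (x₀−p)·cosh(ωT) + (ẋ₀/ω)·sinh(ωT) ⇒ p·(1 − cosh) = x(T) − x₀·cosh − (ẋ₀/ω)·sinh
numerator   = 0.0237 − (0.0633)·1.951175 − (0.4051/2.8821)·1.675436 = -0.335304
denominator = 1 − 1.951175 = -0.951175
p = -0.335304 / -0.951175 = 0.3525

p = 0.3525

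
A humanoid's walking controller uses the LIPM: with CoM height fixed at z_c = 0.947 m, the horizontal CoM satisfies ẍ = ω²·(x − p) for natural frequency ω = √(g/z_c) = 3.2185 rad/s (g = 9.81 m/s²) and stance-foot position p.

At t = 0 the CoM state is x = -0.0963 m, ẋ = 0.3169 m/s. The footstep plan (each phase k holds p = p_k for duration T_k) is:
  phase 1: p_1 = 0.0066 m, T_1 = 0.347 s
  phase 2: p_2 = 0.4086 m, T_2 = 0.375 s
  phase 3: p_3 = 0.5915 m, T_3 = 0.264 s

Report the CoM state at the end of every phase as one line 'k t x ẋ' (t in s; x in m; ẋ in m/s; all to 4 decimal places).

phase 1: p=0.0066, T=0.347, ωT=1.116820, cosh=1.691221, sinh=1.363901; start (x,ẋ)=(-0.096300, 0.316900) → end (x,ẋ)=(-0.033134, 0.084246)
phase 2: p=0.4086, T=0.375, ωT=1.206937, cosh=1.821171, sinh=1.522059; start (x,ẋ)=(-0.033134, 0.084246) → end (x,ẋ)=(-0.356033, -2.010518)
phase 3: p=0.5915, T=0.264, ωT=0.849684, cosh=1.383229, sinh=0.955679; start (x,ẋ)=(-0.356033, -2.010518) → end (x,ẋ)=(-1.316144, -5.695476)

1 0.3470 -0.0331 0.0842
2 0.7220 -0.3560 -2.0105
3 0.9860 -1.3161 -5.6955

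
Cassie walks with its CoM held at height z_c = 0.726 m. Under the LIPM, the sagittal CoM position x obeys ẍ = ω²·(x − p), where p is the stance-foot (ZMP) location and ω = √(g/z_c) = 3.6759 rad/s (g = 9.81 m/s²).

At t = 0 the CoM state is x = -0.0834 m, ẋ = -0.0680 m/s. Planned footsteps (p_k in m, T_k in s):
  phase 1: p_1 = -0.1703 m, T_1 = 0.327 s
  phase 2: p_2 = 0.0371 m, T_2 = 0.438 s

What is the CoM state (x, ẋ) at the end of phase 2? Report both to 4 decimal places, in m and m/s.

phase 1: p=-0.1703, T=0.327, ωT=1.202019, cosh=1.813707, sinh=1.513121; start (x,ẋ)=(-0.083400, -0.068000) → end (x,ẋ)=(-0.040680, 0.360013)
phase 2: p=0.0371, T=0.438, ωT=1.610044, cosh=2.601456, sinh=2.401577; start (x,ẋ)=(-0.040680, 0.360013) → end (x,ẋ)=(0.069966, 0.249920)

x = 0.0700, ẋ = 0.2499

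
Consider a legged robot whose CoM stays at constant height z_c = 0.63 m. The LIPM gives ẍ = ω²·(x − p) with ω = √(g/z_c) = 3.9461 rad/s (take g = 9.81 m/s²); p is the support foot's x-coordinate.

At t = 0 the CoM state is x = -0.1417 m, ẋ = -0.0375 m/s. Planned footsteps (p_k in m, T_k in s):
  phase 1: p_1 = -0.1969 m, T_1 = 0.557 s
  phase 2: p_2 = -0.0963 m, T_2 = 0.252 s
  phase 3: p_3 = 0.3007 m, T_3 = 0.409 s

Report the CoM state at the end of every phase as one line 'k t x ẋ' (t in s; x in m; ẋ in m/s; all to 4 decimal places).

phase 1: p=-0.1969, T=0.557, ωT=2.197978, cosh=4.558904, sinh=4.447877; start (x,ẋ)=(-0.141700, -0.037500) → end (x,ẋ)=(0.012483, 0.797899)
phase 2: p=-0.0963, T=0.252, ωT=0.994417, cosh=1.536544, sinh=1.166605; start (x,ẋ)=(0.012483, 0.797899) → end (x,ẋ)=(0.306737, 1.726793)
phase 3: p=0.3007, T=0.409, ωT=1.613955, cosh=2.610867, sinh=2.411769; start (x,ẋ)=(0.306737, 1.726793) → end (x,ẋ)=(1.371839, 4.565879)

1 0.5570 0.0125 0.7979
2 0.8090 0.3067 1.7268
3 1.2180 1.3718 4.5659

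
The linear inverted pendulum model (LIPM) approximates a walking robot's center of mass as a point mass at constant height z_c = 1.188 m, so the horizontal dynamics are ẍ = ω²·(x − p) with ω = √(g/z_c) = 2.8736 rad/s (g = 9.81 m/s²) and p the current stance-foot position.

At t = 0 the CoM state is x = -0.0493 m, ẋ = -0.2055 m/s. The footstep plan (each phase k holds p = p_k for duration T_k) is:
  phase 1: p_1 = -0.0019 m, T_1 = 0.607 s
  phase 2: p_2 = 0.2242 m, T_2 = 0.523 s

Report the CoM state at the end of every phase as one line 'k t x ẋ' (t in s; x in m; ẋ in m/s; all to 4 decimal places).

phase 1: p=-0.0019, T=0.607, ωT=1.744275, cosh=2.948262, sinh=2.773491; start (x,ẋ)=(-0.049300, -0.205500) → end (x,ẋ)=(-0.339988, -0.983641)
phase 2: p=0.2242, T=0.523, ωT=1.502893, cosh=2.358579, sinh=2.136093; start (x,ẋ)=(-0.339988, -0.983641) → end (x,ẋ)=(-1.837674, -5.783142)

1 0.6070 -0.3400 -0.9836
2 1.1300 -1.8377 -5.7831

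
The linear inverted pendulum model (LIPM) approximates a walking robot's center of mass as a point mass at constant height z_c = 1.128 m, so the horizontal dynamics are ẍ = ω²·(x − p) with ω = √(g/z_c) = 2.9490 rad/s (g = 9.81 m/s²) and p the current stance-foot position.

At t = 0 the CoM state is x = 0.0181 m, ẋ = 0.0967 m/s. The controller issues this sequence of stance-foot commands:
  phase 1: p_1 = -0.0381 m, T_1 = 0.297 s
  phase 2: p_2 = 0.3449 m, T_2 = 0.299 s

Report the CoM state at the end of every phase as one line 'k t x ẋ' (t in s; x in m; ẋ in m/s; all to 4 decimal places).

1 0.2970 0.0736 0.3007
2 0.5960 0.0631 -0.3752

phase 1: p=-0.0381, T=0.297, ωT=0.875853, cosh=1.408714, sinh=0.992208; start (x,ẋ)=(0.018100, 0.096700) → end (x,ẋ)=(0.073605, 0.300665)
phase 2: p=0.3449, T=0.299, ωT=0.881751, cosh=1.414591, sinh=1.000534; start (x,ẋ)=(0.073605, 0.300665) → end (x,ẋ)=(0.063138, -0.375158)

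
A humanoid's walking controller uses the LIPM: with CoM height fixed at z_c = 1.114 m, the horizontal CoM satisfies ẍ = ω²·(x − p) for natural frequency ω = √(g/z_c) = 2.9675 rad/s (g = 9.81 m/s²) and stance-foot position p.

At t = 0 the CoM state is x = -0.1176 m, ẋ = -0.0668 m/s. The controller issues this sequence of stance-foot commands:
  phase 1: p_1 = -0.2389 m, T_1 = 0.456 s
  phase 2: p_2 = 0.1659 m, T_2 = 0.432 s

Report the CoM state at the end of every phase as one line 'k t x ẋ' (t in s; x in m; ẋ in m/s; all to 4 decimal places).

phase 1: p=-0.2389, T=0.456, ωT=1.353180, cosh=2.064064, sinh=1.805647; start (x,ẋ)=(-0.117600, -0.066800) → end (x,ẋ)=(-0.029175, 0.512077)
phase 2: p=0.1659, T=0.432, ωT=1.281960, cosh=1.940594, sinh=1.663102; start (x,ẋ)=(-0.029175, 0.512077) → end (x,ẋ)=(0.074326, 0.030989)

1 0.4560 -0.0292 0.5121
2 0.8880 0.0743 0.0310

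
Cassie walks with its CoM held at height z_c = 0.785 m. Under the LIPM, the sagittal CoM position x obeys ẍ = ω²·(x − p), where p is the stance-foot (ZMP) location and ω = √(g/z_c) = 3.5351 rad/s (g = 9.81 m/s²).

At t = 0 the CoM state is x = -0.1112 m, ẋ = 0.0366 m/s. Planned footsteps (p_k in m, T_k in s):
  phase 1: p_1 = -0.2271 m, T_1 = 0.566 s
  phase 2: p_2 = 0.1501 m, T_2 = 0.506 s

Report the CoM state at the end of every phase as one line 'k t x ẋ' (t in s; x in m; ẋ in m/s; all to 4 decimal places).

phase 1: p=-0.2271, T=0.566, ωT=2.000867, cosh=3.765340, sinh=3.630122; start (x,ẋ)=(-0.111200, 0.036600) → end (x,ẋ)=(0.246887, 1.625138)
phase 2: p=0.1501, T=0.506, ωT=1.788761, cosh=3.074600, sinh=2.907433; start (x,ẋ)=(0.246887, 1.625138) → end (x,ẋ)=(1.784271, 5.991431)

1 0.5660 0.2469 1.6251
2 1.0720 1.7843 5.9914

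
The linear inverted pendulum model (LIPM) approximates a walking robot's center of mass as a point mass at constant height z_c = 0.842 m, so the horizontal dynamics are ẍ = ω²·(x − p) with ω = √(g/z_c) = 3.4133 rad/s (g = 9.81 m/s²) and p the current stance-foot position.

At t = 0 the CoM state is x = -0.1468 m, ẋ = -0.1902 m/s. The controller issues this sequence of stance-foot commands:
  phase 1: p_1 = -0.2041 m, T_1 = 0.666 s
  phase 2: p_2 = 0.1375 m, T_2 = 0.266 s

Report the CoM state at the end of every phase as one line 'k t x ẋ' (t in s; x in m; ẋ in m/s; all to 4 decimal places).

1 0.6660 -0.1906 0.0063
2 0.9320 -0.3335 -1.1534

phase 1: p=-0.2041, T=0.666, ωT=2.273258, cosh=4.906981, sinh=4.804005; start (x,ẋ)=(-0.146800, -0.190200) → end (x,ẋ)=(-0.190625, 0.006270)
phase 2: p=0.1375, T=0.266, ωT=0.907938, cosh=1.441280, sinh=1.037925; start (x,ẋ)=(-0.190625, 0.006270) → end (x,ẋ)=(-0.333513, -1.153426)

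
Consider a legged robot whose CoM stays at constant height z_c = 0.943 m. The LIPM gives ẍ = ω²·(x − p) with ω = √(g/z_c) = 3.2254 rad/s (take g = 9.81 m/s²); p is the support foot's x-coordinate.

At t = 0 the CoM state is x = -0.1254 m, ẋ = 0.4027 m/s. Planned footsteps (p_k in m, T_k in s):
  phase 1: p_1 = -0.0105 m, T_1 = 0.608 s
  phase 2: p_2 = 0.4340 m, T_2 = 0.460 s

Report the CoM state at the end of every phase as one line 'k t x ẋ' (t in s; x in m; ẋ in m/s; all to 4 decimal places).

1 0.6080 0.0080 0.1685
2 1.0680 -0.4442 -2.4828

phase 1: p=-0.0105, T=0.608, ωT=1.961043, cosh=3.623724, sinh=3.483013; start (x,ẋ)=(-0.125400, 0.402700) → end (x,ẋ)=(0.007998, 0.168475)
phase 2: p=0.4340, T=0.460, ωT=1.483684, cosh=2.317980, sinh=2.091179; start (x,ẋ)=(0.007998, 0.168475) → end (x,ẋ)=(-0.444235, -2.482817)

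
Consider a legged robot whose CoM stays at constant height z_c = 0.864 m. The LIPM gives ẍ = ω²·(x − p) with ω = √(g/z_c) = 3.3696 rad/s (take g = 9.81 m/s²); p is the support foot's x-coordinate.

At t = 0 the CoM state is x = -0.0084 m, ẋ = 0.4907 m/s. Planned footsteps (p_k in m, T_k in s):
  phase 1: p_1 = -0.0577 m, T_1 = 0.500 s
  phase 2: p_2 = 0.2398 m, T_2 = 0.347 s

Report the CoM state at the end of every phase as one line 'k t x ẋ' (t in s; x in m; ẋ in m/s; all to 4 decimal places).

1 0.5000 0.4588 1.8007
2 0.8470 1.4037 4.2518

phase 1: p=-0.0577, T=0.500, ωT=1.684800, cosh=2.788427, sinh=2.602946; start (x,ẋ)=(-0.008400, 0.490700) → end (x,ẋ)=(0.458825, 1.800686)
phase 2: p=0.2398, T=0.347, ωT=1.169251, cosh=1.765090, sinh=1.454491; start (x,ẋ)=(0.458825, 1.800686) → end (x,ẋ)=(1.403666, 4.251825)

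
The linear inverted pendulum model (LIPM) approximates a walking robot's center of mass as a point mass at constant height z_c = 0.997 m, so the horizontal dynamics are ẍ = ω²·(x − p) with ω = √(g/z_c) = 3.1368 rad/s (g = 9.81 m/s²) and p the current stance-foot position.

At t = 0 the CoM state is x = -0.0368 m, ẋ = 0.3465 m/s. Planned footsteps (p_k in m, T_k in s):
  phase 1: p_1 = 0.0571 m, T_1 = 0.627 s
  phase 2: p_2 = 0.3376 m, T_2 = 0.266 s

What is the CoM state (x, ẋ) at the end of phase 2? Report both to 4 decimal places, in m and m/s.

x = 0.0838, ẋ = -0.3752

phase 1: p=0.0571, T=0.627, ωT=1.966774, cosh=3.643743, sinh=3.503835; start (x,ẋ)=(-0.036800, 0.346500) → end (x,ẋ)=(0.101996, 0.230518)
phase 2: p=0.3376, T=0.266, ωT=0.834389, cosh=1.368773, sinh=0.934633; start (x,ẋ)=(0.101996, 0.230518) → end (x,ẋ)=(0.083797, -0.375206)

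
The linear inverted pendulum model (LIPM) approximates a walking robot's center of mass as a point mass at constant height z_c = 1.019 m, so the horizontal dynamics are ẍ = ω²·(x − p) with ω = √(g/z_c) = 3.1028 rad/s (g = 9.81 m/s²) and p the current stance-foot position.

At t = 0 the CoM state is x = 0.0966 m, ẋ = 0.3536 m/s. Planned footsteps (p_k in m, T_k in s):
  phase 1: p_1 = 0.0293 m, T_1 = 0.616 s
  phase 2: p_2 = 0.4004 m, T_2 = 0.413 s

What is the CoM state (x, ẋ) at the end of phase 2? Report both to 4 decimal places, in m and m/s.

phase 1: p=0.0293, T=0.616, ωT=1.911325, cosh=3.454963, sinh=3.307078; start (x,ẋ)=(0.096600, 0.353600) → end (x,ẋ)=(0.638699, 1.912254)
phase 2: p=0.4004, T=0.413, ωT=1.281456, cosh=1.939757, sinh=1.662125; start (x,ẋ)=(0.638699, 1.912254) → end (x,ẋ)=(1.887008, 4.938273)

x = 1.8870, ẋ = 4.9383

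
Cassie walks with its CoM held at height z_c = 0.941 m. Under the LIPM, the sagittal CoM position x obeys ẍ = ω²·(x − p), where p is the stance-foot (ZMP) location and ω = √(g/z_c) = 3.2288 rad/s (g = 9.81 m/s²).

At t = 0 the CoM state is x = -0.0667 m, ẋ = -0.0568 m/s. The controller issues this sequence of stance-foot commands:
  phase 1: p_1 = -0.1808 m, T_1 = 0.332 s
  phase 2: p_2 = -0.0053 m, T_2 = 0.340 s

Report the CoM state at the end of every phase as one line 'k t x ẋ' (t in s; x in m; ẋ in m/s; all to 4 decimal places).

phase 1: p=-0.1808, T=0.332, ωT=1.071962, cosh=1.631720, sinh=1.289384; start (x,ẋ)=(-0.066700, -0.056800) → end (x,ẋ)=(-0.017303, 0.382335)
phase 2: p=-0.0053, T=0.340, ωT=1.097792, cosh=1.665574, sinh=1.331967; start (x,ẋ)=(-0.017303, 0.382335) → end (x,ẋ)=(0.132431, 0.585186)

1 0.3320 -0.0173 0.3823
2 0.6720 0.1324 0.5852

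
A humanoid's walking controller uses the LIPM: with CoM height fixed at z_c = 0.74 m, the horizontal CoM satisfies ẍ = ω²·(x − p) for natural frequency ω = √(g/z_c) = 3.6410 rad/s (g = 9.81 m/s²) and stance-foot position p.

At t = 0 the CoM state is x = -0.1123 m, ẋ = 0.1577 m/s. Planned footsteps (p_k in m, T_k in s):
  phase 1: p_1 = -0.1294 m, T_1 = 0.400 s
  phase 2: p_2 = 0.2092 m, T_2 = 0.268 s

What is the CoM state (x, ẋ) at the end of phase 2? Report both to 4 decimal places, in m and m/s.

x = 0.0389, ẋ = -0.1470

phase 1: p=-0.1294, T=0.400, ωT=1.456400, cosh=2.261780, sinh=2.028706; start (x,ẋ)=(-0.112300, 0.157700) → end (x,ẋ)=(-0.002856, 0.482992)
phase 2: p=0.2092, T=0.268, ωT=0.975788, cosh=1.515076, sinh=1.138181; start (x,ẋ)=(-0.002856, 0.482992) → end (x,ẋ)=(0.038903, -0.147014)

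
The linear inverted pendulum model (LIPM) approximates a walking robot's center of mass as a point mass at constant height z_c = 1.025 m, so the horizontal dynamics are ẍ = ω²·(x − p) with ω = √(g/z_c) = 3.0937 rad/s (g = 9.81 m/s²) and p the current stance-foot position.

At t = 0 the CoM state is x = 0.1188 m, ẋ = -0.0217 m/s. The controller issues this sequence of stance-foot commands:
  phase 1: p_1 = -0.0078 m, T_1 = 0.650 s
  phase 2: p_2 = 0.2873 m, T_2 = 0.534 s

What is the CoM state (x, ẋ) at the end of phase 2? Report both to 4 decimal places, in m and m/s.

x = 1.8214, ẋ = 4.9103

phase 1: p=-0.0078, T=0.650, ωT=2.010905, cosh=3.801971, sinh=3.668104; start (x,ẋ)=(0.118800, -0.021700) → end (x,ẋ)=(0.447801, 1.354156)
phase 2: p=0.2873, T=0.534, ωT=1.652036, cosh=2.704625, sinh=2.512966; start (x,ẋ)=(0.447801, 1.354156) → end (x,ẋ)=(1.821354, 4.910272)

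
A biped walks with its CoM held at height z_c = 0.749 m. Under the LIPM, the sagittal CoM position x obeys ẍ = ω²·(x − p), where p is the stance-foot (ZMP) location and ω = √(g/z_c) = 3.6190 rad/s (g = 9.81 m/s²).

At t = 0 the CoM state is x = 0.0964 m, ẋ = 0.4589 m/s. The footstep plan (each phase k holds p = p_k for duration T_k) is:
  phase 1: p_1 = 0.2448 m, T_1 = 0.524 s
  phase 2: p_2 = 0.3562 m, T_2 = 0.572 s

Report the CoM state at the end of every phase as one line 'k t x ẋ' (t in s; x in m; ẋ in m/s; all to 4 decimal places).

1 0.5240 0.1522 -0.1856
2 1.0960 -0.6650 -3.6259

phase 1: p=0.2448, T=0.524, ωT=1.896356, cosh=3.405845, sinh=3.255730; start (x,ẋ)=(0.096400, 0.458900) → end (x,ẋ)=(0.152209, -0.185579)
phase 2: p=0.3562, T=0.572, ωT=2.070068, cosh=4.025770, sinh=3.899592; start (x,ẋ)=(0.152209, -0.185579) → end (x,ẋ)=(-0.664989, -3.625948)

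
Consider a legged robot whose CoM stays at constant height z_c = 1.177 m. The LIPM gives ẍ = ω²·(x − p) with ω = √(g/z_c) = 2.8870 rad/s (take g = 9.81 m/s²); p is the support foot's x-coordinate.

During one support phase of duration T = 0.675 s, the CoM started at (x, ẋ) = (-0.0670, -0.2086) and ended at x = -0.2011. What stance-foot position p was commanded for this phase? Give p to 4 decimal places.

ωT = 2.8870·0.675 = 1.948725; cosh(ωT) = 3.581094, sinh(ωT) = 3.438638
x(T) = p + (x₀−p)·cosh(ωT) + (ẋ₀/ω)·sinh(ωT) ⇒ p·(1 − cosh) = x(T) − x₀·cosh − (ẋ₀/ω)·sinh
numerator   = -0.2011 − (-0.0670)·3.581094 − (-0.2086/2.8870)·3.438638 = 0.287292
denominator = 1 − 3.581094 = -2.581094
p = 0.287292 / -2.581094 = -0.1113

p = -0.1113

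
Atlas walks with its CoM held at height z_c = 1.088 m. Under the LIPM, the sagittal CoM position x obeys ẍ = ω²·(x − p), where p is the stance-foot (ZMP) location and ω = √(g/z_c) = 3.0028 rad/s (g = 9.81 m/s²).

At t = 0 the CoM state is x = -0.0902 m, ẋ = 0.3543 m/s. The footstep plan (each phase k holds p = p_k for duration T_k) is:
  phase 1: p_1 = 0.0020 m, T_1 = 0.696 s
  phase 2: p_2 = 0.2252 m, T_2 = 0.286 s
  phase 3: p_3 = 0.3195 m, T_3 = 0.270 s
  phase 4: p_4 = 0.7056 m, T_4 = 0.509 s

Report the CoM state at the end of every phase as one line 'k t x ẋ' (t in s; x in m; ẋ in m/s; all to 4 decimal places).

1 0.6960 0.0932 0.3521
2 0.9820 0.1551 0.1064
3 1.2520 0.1300 -0.3023
4 1.7610 -0.9051 -4.5273

phase 1: p=0.0020, T=0.696, ωT=2.089949, cosh=4.104097, sinh=3.980404; start (x,ẋ)=(-0.090200, 0.354300) → end (x,ẋ)=(0.093250, 0.352074)
phase 2: p=0.2252, T=0.286, ωT=0.858801, cosh=1.391999, sinh=0.968329; start (x,ẋ)=(0.093250, 0.352074) → end (x,ẋ)=(0.155060, 0.106415)
phase 3: p=0.3195, T=0.270, ωT=0.810756, cosh=1.347065, sinh=0.902543; start (x,ẋ)=(0.155060, 0.106415) → end (x,ẋ)=(0.129974, -0.302309)
phase 4: p=0.7056, T=0.509, ωT=1.528425, cosh=2.413893, sinh=2.197016; start (x,ẋ)=(0.129974, -0.302309) → end (x,ẋ)=(-0.905085, -4.527260)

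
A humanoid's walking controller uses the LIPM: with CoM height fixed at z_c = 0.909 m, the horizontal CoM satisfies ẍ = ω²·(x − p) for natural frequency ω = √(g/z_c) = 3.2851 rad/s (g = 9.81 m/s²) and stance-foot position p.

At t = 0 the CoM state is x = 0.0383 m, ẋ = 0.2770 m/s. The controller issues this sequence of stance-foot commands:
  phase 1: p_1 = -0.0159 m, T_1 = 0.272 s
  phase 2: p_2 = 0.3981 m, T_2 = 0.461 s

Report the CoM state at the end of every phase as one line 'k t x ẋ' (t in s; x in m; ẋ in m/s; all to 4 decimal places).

phase 1: p=-0.0159, T=0.272, ωT=0.893547, cosh=1.426492, sinh=1.017291; start (x,ẋ)=(0.038300, 0.277000) → end (x,ẋ)=(0.147194, 0.576269)
phase 2: p=0.3981, T=0.461, ωT=1.514431, cosh=2.383383, sinh=2.163450; start (x,ẋ)=(0.147194, 0.576269) → end (x,ẋ)=(0.179605, -0.409756)

1 0.2720 0.1472 0.5763
2 0.7330 0.1796 -0.4098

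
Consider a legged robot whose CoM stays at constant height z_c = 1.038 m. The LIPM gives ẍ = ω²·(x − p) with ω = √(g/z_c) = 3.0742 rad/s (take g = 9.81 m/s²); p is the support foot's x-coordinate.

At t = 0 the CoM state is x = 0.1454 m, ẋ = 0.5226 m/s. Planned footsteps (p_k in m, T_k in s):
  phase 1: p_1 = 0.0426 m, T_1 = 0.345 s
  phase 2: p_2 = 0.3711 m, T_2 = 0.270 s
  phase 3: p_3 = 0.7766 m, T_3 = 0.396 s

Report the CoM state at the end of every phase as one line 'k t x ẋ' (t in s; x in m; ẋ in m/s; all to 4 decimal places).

1 0.3450 0.4249 1.2468
2 0.6150 0.8212 1.8551
3 1.0110 1.7885 3.6192

phase 1: p=0.0426, T=0.345, ωT=1.060599, cosh=1.617174, sinh=1.270926; start (x,ẋ)=(0.145400, 0.522600) → end (x,ẋ)=(0.424897, 1.246783)
phase 2: p=0.3711, T=0.270, ωT=0.830034, cosh=1.364716, sinh=0.928681; start (x,ẋ)=(0.424897, 1.246783) → end (x,ẋ)=(0.821157, 1.855093)
phase 3: p=0.7766, T=0.396, ωT=1.217383, cosh=1.837170, sinh=1.541166; start (x,ẋ)=(0.821157, 1.855093) → end (x,ẋ)=(1.788459, 3.619225)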